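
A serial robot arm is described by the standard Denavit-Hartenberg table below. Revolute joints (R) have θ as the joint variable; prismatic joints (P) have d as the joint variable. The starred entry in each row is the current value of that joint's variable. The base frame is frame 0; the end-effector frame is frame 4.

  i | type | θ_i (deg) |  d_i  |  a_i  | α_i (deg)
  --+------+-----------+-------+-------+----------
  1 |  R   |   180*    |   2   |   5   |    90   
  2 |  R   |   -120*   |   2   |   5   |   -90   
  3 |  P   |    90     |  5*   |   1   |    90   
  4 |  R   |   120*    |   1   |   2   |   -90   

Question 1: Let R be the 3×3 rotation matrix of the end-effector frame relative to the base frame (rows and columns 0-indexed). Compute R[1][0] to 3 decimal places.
0.500

End-effector x-axis (col 0 of R) = (-0.7500,0.5000,-0.4330)
R[1][0] = 0.5000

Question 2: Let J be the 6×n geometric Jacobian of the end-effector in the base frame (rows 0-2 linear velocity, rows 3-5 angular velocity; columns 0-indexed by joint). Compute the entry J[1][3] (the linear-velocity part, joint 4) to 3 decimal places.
1.732

axis z_3 = (0.5000,0.0000,-0.8660); lever o_n−o_3 = (-1.0000,1.0000,-1.7321)
cross product → J_v[:, 3] = (0.8660,1.7321,0.5000)
J_ω[:, 3] = z_3
entry J[1][3] = 1.7321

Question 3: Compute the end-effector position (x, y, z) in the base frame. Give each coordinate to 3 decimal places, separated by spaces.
-7.830 2.000 -6.562

after link 1: o_1 = (-5.0000, 0.0000, 2.0000)
after link 2: o_2 = (-2.5000, 2.0000, -2.3301)
after link 3: o_3 = (-6.8301, 1.0000, -4.8301)
after link 4: o_4 = (-7.8301, 2.0000, -6.5622)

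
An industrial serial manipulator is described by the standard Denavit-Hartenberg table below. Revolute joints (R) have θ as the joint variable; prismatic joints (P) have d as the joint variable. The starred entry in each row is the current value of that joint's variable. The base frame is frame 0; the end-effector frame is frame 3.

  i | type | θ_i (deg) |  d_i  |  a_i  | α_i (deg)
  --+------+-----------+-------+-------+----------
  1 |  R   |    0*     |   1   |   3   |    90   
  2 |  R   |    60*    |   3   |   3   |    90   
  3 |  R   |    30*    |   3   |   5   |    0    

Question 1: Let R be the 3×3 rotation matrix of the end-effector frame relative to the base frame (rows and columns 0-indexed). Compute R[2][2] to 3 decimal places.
-0.500

End-effector z-axis (col 2 of R) = (0.8660,-0.0000,-0.5000)
R[2][2] = -0.5000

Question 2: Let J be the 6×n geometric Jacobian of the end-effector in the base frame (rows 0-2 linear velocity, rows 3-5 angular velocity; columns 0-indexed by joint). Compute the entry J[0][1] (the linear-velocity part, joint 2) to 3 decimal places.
-4.848

axis z_1 = (0.0000,-1.0000,0.0000); lever o_n−o_1 = (6.2631,-5.5000,4.8481)
cross product → J_v[:, 1] = (-4.8481,0.0000,6.2631)
J_ω[:, 1] = z_1
entry J[0][1] = -4.8481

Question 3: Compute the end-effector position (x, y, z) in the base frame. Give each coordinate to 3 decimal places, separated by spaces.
9.263 -5.500 5.848

after link 1: o_1 = (3.0000, 0.0000, 1.0000)
after link 2: o_2 = (4.5000, -3.0000, 3.5981)
after link 3: o_3 = (9.2631, -5.5000, 5.8481)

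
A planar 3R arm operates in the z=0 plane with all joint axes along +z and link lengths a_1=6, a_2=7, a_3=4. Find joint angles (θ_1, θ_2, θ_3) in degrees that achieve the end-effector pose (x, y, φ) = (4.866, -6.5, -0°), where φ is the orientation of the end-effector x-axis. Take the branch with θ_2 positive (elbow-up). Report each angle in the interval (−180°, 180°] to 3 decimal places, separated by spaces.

-150.000 120.000 30.000

wrist centre = target − a_3·(cos φ, sin φ) = (0.8660, -6.5000)
cos θ_2 = (43.0000−6²−7²)/(2·6·7) = -0.5000; θ_2 = 120.0000° (elbow-up)
β = atan2(-6.5000,0.8660) = -82.4111°; ψ = atan2(6.0622,2.5000) = 67.5891°
θ_1 = β − ψ = -150.0002°
θ_3 = φ − θ_1 − θ_2 = 30.0002° (wrapped to (-180°,180°])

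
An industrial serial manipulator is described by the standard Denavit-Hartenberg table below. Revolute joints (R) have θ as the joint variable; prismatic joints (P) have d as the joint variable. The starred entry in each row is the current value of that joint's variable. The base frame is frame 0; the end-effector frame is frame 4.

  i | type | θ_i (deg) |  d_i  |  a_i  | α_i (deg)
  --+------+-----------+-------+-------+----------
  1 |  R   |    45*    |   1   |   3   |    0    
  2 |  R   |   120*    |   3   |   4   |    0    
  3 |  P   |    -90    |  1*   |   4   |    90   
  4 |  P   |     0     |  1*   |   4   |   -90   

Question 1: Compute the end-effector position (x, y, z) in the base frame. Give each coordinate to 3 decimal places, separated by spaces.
1.294 10.625 5.000

after link 1: o_1 = (2.1213, 2.1213, 1.0000)
after link 2: o_2 = (-1.7424, 3.1566, 4.0000)
after link 3: o_3 = (-0.7071, 7.0203, 5.0000)
after link 4: o_4 = (1.2941, 10.6252, 5.0000)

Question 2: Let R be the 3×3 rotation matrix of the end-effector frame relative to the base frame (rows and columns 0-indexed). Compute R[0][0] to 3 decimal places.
End-effector x-axis (col 0 of R) = (0.2588,0.9659,0.0000)
R[0][0] = 0.2588

0.259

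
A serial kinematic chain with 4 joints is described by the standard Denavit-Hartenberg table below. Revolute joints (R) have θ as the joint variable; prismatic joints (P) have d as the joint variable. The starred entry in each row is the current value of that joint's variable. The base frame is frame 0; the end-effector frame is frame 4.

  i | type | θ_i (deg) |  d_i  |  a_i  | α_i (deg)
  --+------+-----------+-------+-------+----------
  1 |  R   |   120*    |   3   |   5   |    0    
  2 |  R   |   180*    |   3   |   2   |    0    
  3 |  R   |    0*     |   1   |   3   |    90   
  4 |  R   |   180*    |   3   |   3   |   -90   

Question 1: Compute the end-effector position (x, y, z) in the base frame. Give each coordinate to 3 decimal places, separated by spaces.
-4.098 1.098 7.000

after link 1: o_1 = (-2.5000, 4.3301, 3.0000)
after link 2: o_2 = (-1.5000, 2.5981, 6.0000)
after link 3: o_3 = (-0.0000, -0.0000, 7.0000)
after link 4: o_4 = (-4.0981, 1.0981, 7.0000)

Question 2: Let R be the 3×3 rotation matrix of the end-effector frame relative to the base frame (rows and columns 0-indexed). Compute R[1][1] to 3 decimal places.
End-effector y-axis (col 1 of R) = (0.8660,0.5000,-0.0000)
R[1][1] = 0.5000

0.500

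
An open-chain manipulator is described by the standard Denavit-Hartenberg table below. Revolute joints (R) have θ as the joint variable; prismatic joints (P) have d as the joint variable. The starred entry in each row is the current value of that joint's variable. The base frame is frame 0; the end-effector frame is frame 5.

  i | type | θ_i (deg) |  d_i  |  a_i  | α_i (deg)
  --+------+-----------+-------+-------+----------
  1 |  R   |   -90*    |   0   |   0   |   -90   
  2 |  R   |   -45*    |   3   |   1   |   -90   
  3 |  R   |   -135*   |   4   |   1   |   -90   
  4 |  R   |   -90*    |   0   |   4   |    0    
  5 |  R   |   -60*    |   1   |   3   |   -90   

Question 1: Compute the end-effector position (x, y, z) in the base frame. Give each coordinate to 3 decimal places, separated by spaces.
after link 1: o_1 = (0.0000, 0.0000, 0.0000)
after link 2: o_2 = (3.0000, -0.7071, 0.7071)
after link 3: o_3 = (3.7071, -3.0355, -2.6213)
after link 4: o_4 = (3.7071, -5.8640, -5.4497)
after link 5: o_5 = (2.5771, -8.7237, -4.7114)

2.577 -8.724 -4.711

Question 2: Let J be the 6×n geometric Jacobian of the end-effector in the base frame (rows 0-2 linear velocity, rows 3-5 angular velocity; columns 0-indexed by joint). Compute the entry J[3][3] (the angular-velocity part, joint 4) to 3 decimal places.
axis z_3 = (0.7071,-0.5000,0.5000); lever o_n−o_3 = (-1.1300,-5.6881,-2.0900)
cross product → J_v[:, 3] = (3.8891,0.9129,-4.5871)
J_ω[:, 3] = z_3
entry J[3][3] = 0.7071

0.707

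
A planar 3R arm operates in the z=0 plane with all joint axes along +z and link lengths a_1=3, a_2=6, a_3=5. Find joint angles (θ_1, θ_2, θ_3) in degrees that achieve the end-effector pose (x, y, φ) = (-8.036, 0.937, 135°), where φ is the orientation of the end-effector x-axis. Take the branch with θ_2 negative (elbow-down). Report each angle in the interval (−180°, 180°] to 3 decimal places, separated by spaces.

wrist centre = target − a_3·(cos φ, sin φ) = (-4.5005, -2.5985)
cos θ_2 = (27.0066−3²−6²)/(2·3·6) = -0.4998; θ_2 = -119.9879° (elbow-down)
β = atan2(-2.5985,-4.5005) = -149.9982°; ψ = atan2(-5.1968,0.0011) = -89.9879°
θ_1 = β − ψ = -60.0103°
θ_3 = φ − θ_1 − θ_2 = -45.0018° (wrapped to (-180°,180°])

-60.010 -119.988 -45.002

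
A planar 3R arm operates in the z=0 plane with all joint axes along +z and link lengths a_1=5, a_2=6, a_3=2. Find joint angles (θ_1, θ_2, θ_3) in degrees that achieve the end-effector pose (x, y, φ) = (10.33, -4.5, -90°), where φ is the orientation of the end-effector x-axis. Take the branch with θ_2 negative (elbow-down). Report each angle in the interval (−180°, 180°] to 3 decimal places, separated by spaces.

wrist centre = target − a_3·(cos φ, sin φ) = (10.3300, -2.5000)
cos θ_2 = (112.9589−5²−6²)/(2·5·6) = 0.8660; θ_2 = -30.0050° (elbow-down)
β = atan2(-2.5000,10.3300) = -13.6048°; ψ = atan2(-3.0005,10.1959) = -16.3981°
θ_1 = β − ψ = 2.7934°
θ_3 = φ − θ_1 − θ_2 = -62.7884° (wrapped to (-180°,180°])

2.793 -30.005 -62.788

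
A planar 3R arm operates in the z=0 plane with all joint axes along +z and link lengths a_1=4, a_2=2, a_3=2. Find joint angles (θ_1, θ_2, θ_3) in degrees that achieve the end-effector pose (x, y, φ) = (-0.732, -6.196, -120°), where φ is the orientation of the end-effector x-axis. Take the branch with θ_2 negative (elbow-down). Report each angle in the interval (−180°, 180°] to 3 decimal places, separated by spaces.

-59.998 -90.005 30.003

wrist centre = target − a_3·(cos φ, sin φ) = (0.2680, -4.4639)
cos θ_2 = (19.9987−4²−2²)/(2·4·2) = -0.0001; θ_2 = -90.0048° (elbow-down)
β = atan2(-4.4639,0.2680) = -86.5643°; ψ = atan2(-2.0000,3.9998) = -26.5660°
θ_1 = β − ψ = -59.9983°
θ_3 = φ − θ_1 − θ_2 = 30.0031° (wrapped to (-180°,180°])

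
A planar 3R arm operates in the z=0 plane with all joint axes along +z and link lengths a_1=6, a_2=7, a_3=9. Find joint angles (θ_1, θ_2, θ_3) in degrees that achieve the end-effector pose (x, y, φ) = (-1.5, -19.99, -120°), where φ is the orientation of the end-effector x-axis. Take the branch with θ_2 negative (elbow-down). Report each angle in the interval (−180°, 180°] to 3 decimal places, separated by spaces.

wrist centre = target − a_3·(cos φ, sin φ) = (3.0000, -12.1958)
cos θ_2 = (157.7368−6²−7²)/(2·6·7) = 0.8659; θ_2 = -30.0127° (elbow-down)
β = atan2(-12.1958,3.0000) = -76.1804°; ψ = atan2(-3.5013,12.0614) = -16.1876°
θ_1 = β − ψ = -59.9927°
θ_3 = φ − θ_1 − θ_2 = -29.9946° (wrapped to (-180°,180°])

-59.993 -30.013 -29.995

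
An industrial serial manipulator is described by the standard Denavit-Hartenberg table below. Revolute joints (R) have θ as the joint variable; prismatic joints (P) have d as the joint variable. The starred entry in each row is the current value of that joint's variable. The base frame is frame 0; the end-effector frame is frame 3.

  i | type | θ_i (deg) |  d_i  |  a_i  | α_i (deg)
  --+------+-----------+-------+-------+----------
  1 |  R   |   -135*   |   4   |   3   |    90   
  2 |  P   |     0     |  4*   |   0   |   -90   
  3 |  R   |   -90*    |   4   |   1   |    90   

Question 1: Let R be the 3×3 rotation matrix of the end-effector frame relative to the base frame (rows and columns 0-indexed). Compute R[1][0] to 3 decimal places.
End-effector x-axis (col 0 of R) = (-0.7071,0.7071,0.0000)
R[1][0] = 0.7071

0.707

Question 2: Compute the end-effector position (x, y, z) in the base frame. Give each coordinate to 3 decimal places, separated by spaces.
after link 1: o_1 = (-2.1213, -2.1213, 4.0000)
after link 2: o_2 = (-4.9497, 0.7071, 4.0000)
after link 3: o_3 = (-5.6569, 1.4142, 8.0000)

-5.657 1.414 8.000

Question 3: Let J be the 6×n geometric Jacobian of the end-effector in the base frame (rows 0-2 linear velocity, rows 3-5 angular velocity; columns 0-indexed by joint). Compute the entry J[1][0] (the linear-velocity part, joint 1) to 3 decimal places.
-5.657

axis z_0 = ẑ; lever o_n−o_0 = (-5.6569,1.4142,8.0000)
cross product → J_v[:, 0] = (-1.4142,-5.6569,0.0000)
J_ω[:, 0] = z_0
entry J[1][0] = -5.6569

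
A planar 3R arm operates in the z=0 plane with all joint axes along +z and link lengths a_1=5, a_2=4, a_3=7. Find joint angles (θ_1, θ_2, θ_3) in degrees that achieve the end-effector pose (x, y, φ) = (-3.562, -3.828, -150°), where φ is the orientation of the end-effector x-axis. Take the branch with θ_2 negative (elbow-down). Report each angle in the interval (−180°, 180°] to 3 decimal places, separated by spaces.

45.003 -150.001 -45.002

wrist centre = target − a_3·(cos φ, sin φ) = (2.5002, -0.3280)
cos θ_2 = (6.3585−5²−4²)/(2·5·4) = -0.8660; θ_2 = -150.0015° (elbow-down)
β = atan2(-0.3280,2.5002) = -7.4740°; ψ = atan2(-1.9999,1.5358) = -52.4773°
θ_1 = β − ψ = 45.0033°
θ_3 = φ − θ_1 − θ_2 = -45.0018° (wrapped to (-180°,180°])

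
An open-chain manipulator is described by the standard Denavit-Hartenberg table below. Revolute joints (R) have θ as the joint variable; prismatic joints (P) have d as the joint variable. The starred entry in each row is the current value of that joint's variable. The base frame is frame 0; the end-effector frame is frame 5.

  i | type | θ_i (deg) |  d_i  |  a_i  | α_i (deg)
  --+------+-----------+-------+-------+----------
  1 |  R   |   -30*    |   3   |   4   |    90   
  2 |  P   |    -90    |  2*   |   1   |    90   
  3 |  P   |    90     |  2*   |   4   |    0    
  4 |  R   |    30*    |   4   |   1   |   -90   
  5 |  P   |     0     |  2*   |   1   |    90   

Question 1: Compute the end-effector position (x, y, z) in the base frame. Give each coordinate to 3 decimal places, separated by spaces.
after link 1: o_1 = (3.4641, -2.0000, 3.0000)
after link 2: o_2 = (2.4641, -3.7321, 2.0000)
after link 3: o_3 = (-1.2679, -6.1962, 2.0000)
after link 4: o_4 = (-5.1651, -4.9462, 2.5000)
after link 5: o_5 = (-5.0981, -4.8301, 4.7321)

-5.098 -4.830 4.732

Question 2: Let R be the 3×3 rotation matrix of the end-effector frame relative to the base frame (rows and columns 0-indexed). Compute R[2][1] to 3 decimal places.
0.866

End-effector y-axis (col 1 of R) = (0.2500,0.4330,0.8660)
R[2][1] = 0.8660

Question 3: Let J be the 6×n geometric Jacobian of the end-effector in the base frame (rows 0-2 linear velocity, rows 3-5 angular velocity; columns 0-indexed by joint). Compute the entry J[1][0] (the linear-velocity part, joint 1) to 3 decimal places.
axis z_0 = ẑ; lever o_n−o_0 = (-5.0981,-4.8301,4.7321)
cross product → J_v[:, 0] = (4.8301,-5.0981,0.0000)
J_ω[:, 0] = z_0
entry J[1][0] = -5.0981

-5.098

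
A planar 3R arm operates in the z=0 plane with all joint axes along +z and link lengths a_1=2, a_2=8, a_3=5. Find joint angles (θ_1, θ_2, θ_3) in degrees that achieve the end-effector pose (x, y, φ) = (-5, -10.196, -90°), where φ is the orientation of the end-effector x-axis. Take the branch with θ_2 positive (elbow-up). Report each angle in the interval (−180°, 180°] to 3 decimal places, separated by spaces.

119.996 120.003 30.001

wrist centre = target − a_3·(cos φ, sin φ) = (-5.0000, -5.1960)
cos θ_2 = (51.9984−2²−8²)/(2·2·8) = -0.5000; θ_2 = 120.0033° (elbow-up)
β = atan2(-5.1960,-5.0000) = -133.8987°; ψ = atan2(6.9280,-2.0004) = 106.1056°
θ_1 = β − ψ = -240.0044°
θ_3 = φ − θ_1 − θ_2 = 30.0011° (wrapped to (-180°,180°])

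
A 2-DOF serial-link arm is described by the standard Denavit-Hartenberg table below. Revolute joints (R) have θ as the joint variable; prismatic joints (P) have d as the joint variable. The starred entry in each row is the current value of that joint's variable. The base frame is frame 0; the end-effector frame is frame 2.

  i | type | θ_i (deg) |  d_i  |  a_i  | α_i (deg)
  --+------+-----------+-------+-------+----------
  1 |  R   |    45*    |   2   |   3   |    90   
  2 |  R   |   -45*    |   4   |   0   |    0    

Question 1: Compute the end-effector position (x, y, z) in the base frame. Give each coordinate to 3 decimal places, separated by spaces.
4.950 -0.707 2.000

after link 1: o_1 = (2.1213, 2.1213, 2.0000)
after link 2: o_2 = (4.9497, -0.7071, 2.0000)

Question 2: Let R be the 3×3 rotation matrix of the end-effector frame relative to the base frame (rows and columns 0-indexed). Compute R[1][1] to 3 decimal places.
End-effector y-axis (col 1 of R) = (0.5000,0.5000,0.7071)
R[1][1] = 0.5000

0.500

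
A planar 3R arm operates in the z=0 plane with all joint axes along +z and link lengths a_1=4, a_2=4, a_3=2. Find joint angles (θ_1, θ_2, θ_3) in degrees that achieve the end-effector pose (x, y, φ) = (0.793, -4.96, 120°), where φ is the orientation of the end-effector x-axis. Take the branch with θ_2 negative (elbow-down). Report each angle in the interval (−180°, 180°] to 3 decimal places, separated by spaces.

-44.999 -60.003 -134.997

wrist centre = target − a_3·(cos φ, sin φ) = (1.7930, -6.6921)
cos θ_2 = (47.9984−4²−4²)/(2·4·4) = 0.4999; θ_2 = -60.0033° (elbow-down)
β = atan2(-6.6921,1.7930) = -75.0010°; ψ = atan2(-3.4642,5.9998) = -30.0017°
θ_1 = β − ψ = -44.9994°
θ_3 = φ − θ_1 − θ_2 = -134.9973° (wrapped to (-180°,180°])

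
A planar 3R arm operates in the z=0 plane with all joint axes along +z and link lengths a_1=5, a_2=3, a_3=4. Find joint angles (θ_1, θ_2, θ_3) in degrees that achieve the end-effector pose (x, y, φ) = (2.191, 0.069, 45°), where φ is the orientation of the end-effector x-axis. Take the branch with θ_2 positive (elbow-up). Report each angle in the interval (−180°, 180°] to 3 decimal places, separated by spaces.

wrist centre = target − a_3·(cos φ, sin φ) = (-0.6374, -2.7594)
cos θ_2 = (8.0208−5²−3²)/(2·5·3) = -0.8660; θ_2 = 149.9942° (elbow-up)
β = atan2(-2.7594,-0.6374) = -103.0072°; ψ = atan2(1.5003,2.4021) = 31.9876°
θ_1 = β − ψ = -134.9948°
θ_3 = φ − θ_1 − θ_2 = 30.0006° (wrapped to (-180°,180°])

-134.995 149.994 30.001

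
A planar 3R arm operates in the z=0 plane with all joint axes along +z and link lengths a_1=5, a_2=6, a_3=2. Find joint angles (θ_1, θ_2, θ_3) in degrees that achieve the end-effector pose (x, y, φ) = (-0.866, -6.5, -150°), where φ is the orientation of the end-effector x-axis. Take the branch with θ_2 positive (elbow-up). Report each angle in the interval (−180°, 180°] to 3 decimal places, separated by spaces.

-150.000 120.000 -120.000

wrist centre = target − a_3·(cos φ, sin φ) = (0.8661, -5.5000)
cos θ_2 = (31.0000−5²−6²)/(2·5·6) = -0.5000; θ_2 = 120.0000° (elbow-up)
β = atan2(-5.5000,0.8661) = -81.0515°; ψ = atan2(5.1962,2.0000) = 68.9482°
θ_1 = β − ψ = -149.9997°
θ_3 = φ − θ_1 − θ_2 = -120.0002° (wrapped to (-180°,180°])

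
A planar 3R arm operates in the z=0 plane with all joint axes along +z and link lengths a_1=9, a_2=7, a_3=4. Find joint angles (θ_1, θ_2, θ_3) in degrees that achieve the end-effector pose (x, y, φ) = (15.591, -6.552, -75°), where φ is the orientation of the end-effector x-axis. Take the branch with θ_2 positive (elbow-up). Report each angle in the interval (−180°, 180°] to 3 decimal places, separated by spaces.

wrist centre = target − a_3·(cos φ, sin φ) = (14.5557, -2.6883)
cos θ_2 = (219.0960−9²−7²)/(2·9·7) = 0.7071; θ_2 = 44.9996° (elbow-up)
β = atan2(-2.6883,14.5557) = -10.4640°; ψ = atan2(4.9497,13.9498) = 19.5359°
θ_1 = β − ψ = -29.9999°
θ_3 = φ − θ_1 − θ_2 = -89.9997° (wrapped to (-180°,180°])

-30.000 45.000 -90.000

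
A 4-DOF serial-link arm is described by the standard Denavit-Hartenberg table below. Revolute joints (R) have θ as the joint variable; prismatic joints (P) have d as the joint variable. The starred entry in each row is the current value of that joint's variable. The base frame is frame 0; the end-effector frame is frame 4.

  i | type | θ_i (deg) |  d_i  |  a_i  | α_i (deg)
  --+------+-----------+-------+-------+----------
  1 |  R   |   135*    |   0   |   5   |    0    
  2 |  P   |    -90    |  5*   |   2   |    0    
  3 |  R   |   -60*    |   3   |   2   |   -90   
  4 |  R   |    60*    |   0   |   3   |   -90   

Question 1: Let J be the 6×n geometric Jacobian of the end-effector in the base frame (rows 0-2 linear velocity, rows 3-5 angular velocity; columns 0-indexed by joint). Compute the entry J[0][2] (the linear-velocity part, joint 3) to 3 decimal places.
0.906

axis z_2 = (0.0000,0.0000,1.0000); lever o_n−o_2 = (3.3807,-0.9059,0.4019)
cross product → J_v[:, 2] = (0.9059,3.3807,-0.0000)
J_ω[:, 2] = z_2
entry J[0][2] = 0.9059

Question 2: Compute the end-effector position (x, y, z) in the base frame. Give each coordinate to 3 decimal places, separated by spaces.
after link 1: o_1 = (-3.5355, 3.5355, 0.0000)
after link 2: o_2 = (-2.1213, 4.9497, 5.0000)
after link 3: o_3 = (-0.1895, 4.4321, 8.0000)
after link 4: o_4 = (1.2594, 4.0439, 5.4019)

1.259 4.044 5.402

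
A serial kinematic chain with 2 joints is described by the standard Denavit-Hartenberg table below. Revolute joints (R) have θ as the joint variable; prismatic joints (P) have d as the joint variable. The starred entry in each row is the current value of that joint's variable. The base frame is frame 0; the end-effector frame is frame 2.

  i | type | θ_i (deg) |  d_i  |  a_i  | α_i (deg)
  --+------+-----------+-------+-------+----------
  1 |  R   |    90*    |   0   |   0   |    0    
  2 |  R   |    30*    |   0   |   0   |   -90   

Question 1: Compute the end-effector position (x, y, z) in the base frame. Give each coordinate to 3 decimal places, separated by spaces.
0.000 0.000 0.000

after link 1: o_1 = (0.0000, 0.0000, 0.0000)
after link 2: o_2 = (0.0000, 0.0000, 0.0000)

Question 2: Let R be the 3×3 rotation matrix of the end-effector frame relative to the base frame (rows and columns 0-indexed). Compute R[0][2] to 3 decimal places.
End-effector z-axis (col 2 of R) = (-0.8660,-0.5000,0.0000)
R[0][2] = -0.8660

-0.866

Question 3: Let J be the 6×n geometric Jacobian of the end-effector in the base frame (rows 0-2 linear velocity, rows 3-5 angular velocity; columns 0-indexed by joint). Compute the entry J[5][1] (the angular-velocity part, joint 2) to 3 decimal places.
1.000

axis z_1 = (0.0000,0.0000,1.0000); lever o_n−o_1 = (0.0000,0.0000,0.0000)
cross product → J_v[:, 1] = (0.0000,0.0000,0.0000)
J_ω[:, 1] = z_1
entry J[5][1] = 1.0000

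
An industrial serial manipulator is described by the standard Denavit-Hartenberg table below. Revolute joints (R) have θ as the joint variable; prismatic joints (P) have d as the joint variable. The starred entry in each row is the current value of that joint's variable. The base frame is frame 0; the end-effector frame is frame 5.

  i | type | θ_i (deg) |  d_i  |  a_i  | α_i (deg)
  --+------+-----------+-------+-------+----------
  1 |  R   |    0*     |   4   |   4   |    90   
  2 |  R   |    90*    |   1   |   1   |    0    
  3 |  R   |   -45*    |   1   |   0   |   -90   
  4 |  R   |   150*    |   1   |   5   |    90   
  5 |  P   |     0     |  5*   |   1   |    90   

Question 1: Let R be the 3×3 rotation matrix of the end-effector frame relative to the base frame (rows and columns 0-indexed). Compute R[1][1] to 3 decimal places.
End-effector y-axis (col 1 of R) = (0.3536,0.8660,0.3536)
R[1][1] = 0.8660

0.866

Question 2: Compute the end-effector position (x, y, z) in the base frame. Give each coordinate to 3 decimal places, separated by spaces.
after link 1: o_1 = (4.0000, 0.0000, 4.0000)
after link 2: o_2 = (4.0000, -1.0000, 5.0000)
after link 3: o_3 = (4.0000, -2.0000, 5.0000)
after link 4: o_4 = (0.2310, 0.5000, 2.6452)
after link 5: o_5 = (1.3864, 5.3301, 3.8006)

1.386 5.330 3.801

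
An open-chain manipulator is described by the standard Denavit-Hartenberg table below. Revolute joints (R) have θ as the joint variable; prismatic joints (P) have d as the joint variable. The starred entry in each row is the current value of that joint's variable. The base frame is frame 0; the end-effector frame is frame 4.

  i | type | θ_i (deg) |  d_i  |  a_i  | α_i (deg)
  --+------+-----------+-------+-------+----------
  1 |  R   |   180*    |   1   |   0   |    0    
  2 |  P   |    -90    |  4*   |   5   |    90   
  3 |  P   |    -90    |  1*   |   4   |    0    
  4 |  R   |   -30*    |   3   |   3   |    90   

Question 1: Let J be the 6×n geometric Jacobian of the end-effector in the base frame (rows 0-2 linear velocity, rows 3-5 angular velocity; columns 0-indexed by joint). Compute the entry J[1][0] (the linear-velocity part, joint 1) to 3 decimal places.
axis z_0 = ẑ; lever o_n−o_0 = (4.0000,3.5000,-1.5981)
cross product → J_v[:, 0] = (-3.5000,4.0000,0.0000)
J_ω[:, 0] = z_0
entry J[1][0] = 4.0000

4.000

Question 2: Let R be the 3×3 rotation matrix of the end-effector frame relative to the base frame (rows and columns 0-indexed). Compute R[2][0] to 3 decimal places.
End-effector x-axis (col 0 of R) = (0.0000,-0.5000,-0.8660)
R[2][0] = -0.8660

-0.866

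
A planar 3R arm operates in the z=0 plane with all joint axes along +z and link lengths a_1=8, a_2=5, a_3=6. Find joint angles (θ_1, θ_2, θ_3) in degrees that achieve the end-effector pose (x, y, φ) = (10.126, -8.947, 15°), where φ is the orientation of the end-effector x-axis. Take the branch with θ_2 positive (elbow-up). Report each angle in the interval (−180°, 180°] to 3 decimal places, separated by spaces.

-89.998 59.999 44.999

wrist centre = target − a_3·(cos φ, sin φ) = (4.3304, -10.4999)
cos θ_2 = (129.0010−8²−5²)/(2·8·5) = 0.5000; θ_2 = 59.9992° (elbow-up)
β = atan2(-10.4999,4.3304) = -67.5874°; ψ = atan2(4.3301,10.5001) = 22.4106°
θ_1 = β − ψ = -89.9981°
θ_3 = φ − θ_1 − θ_2 = 44.9989° (wrapped to (-180°,180°])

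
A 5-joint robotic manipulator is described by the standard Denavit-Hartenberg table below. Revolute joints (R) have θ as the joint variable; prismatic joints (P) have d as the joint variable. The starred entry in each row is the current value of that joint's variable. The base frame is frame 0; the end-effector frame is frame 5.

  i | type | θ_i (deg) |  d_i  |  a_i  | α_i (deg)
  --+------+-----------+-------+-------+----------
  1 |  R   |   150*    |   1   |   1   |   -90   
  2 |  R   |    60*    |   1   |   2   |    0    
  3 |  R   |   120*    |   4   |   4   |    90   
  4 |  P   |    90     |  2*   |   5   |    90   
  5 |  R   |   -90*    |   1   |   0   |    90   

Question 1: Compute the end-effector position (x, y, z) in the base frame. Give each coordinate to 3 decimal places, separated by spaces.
after link 1: o_1 = (-0.8660, 0.5000, 1.0000)
after link 2: o_2 = (-2.2321, 0.1340, -0.7321)
after link 3: o_3 = (-0.7679, -5.3301, -0.7321)
after link 4: o_4 = (-3.2679, -9.6603, -2.7321)
after link 5: o_5 = (-2.4019, -10.1603, -2.7321)

-2.402 -10.160 -2.732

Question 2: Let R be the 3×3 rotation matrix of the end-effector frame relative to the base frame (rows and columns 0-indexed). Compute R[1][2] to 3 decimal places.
0.866

End-effector z-axis (col 2 of R) = (0.5000,0.8660,-0.0000)
R[1][2] = 0.8660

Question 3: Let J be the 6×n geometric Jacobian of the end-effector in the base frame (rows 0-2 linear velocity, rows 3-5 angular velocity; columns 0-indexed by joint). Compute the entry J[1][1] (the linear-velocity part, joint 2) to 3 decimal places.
axis z_1 = (-0.5000,-0.8660,0.0000); lever o_n−o_1 = (-1.5359,-10.6603,-3.7321)
cross product → J_v[:, 1] = (3.2321,-1.8660,4.0000)
J_ω[:, 1] = z_1
entry J[1][1] = -1.8660

-1.866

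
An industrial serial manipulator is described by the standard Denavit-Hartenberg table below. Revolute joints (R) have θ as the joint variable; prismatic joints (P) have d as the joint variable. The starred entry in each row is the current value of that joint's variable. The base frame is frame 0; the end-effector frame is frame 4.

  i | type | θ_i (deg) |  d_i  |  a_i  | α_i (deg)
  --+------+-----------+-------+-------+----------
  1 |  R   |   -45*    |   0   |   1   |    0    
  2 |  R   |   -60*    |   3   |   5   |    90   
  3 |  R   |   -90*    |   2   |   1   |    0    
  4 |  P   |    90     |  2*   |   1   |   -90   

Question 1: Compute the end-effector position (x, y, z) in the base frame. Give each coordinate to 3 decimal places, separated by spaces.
-4.710 -5.467 2.000

after link 1: o_1 = (0.7071, -0.7071, 0.0000)
after link 2: o_2 = (-0.5870, -5.5367, 3.0000)
after link 3: o_3 = (-2.5188, -5.0191, 2.0000)
after link 4: o_4 = (-4.7095, -5.4674, 2.0000)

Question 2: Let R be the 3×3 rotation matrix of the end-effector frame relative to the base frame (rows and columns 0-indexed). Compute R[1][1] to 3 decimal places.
End-effector y-axis (col 1 of R) = (0.9659,-0.2588,0.0000)
R[1][1] = -0.2588

-0.259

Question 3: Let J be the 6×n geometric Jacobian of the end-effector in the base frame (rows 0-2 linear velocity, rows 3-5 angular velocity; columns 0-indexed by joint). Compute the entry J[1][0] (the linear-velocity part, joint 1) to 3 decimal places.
-4.710

axis z_0 = ẑ; lever o_n−o_0 = (-4.7095,-5.4674,2.0000)
cross product → J_v[:, 0] = (5.4674,-4.7095,0.0000)
J_ω[:, 0] = z_0
entry J[1][0] = -4.7095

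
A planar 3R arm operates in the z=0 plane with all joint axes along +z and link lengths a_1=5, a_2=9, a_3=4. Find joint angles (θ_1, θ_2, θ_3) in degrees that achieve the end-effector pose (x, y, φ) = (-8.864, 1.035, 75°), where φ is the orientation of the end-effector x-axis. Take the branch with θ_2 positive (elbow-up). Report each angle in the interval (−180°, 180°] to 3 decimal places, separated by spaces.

wrist centre = target − a_3·(cos φ, sin φ) = (-9.8993, -2.8287)
cos θ_2 = (105.9972−5²−9²)/(2·5·9) = -0.0000; θ_2 = 90.0018° (elbow-up)
β = atan2(-2.8287,-9.8993) = -164.0528°; ψ = atan2(9.0000,4.9997) = 60.9467°
θ_1 = β − ψ = -224.9995°
θ_3 = φ − θ_1 − θ_2 = -150.0022° (wrapped to (-180°,180°])

135.000 90.002 -150.002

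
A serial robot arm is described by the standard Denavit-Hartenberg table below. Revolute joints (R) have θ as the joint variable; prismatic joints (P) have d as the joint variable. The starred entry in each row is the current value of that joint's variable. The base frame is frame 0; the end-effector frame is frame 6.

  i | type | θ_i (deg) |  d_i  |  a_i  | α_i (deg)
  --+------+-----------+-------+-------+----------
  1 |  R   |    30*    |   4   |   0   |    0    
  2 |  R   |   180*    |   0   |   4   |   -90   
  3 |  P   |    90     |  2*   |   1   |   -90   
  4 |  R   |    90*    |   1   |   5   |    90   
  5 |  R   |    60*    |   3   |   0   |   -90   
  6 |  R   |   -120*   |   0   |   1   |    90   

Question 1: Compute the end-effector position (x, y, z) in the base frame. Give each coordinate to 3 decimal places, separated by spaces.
-4.348 0.665 -0.866

after link 1: o_1 = (0.0000, 0.0000, 4.0000)
after link 2: o_2 = (-3.4641, -2.0000, 4.0000)
after link 3: o_3 = (-2.4641, -3.7321, 3.0000)
after link 4: o_4 = (-4.0981, 1.0981, 3.0000)
after link 5: o_5 = (-4.0981, 1.0981, -0.0000)
after link 6: o_6 = (-4.3481, 0.6651, -0.8660)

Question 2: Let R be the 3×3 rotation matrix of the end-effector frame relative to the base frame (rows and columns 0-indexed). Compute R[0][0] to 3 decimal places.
End-effector x-axis (col 0 of R) = (-0.2500,-0.4330,-0.8660)
R[0][0] = -0.2500

-0.250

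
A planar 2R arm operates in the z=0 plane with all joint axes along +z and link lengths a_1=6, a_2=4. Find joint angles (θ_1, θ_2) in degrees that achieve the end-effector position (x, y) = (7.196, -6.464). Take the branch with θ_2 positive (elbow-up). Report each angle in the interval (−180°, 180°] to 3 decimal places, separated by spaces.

-53.868 30.008

cos θ_2 = (93.5657−6²−4²)/(2·6·4) = 0.8660; θ_2 = 30.0084° (elbow-up)
β = atan2(-6.4640,7.1960) = -41.9326°; ψ = atan2(2.0005,9.4638) = 11.9358°
θ_1 = β − ψ = -53.8684°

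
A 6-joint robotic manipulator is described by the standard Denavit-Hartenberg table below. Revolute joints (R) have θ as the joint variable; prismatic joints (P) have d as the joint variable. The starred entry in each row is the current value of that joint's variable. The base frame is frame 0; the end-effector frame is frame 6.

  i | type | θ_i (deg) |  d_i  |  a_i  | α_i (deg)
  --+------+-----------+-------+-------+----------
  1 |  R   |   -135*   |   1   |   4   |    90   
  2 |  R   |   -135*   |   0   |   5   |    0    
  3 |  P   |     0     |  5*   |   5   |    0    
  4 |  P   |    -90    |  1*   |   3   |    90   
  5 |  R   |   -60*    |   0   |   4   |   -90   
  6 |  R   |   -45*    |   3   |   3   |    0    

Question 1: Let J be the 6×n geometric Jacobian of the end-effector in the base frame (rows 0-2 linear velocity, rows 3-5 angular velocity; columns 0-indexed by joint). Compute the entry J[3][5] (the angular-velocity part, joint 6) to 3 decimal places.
0.079

axis z_5 = (0.0795,0.7866,0.6124); lever o_n−o_5 = (1.0071,0.5303,4.0871)
cross product → J_v[:, 5] = (2.8900,0.2920,-0.7500)
J_ω[:, 5] = z_5
entry J[3][5] = 0.0795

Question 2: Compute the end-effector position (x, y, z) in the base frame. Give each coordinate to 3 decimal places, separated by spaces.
after link 1: o_1 = (-2.8284, -2.8284, 1.0000)
after link 2: o_2 = (-0.3284, -0.3284, -2.5355)
after link 3: o_3 = (-1.3640, 5.7071, -6.0711)
after link 4: o_4 = (-0.5711, 7.9142, -3.9497)
after link 5: o_5 = (2.8784, 6.4647, -2.5355)
after link 6: o_6 = (3.8855, 6.9951, 1.5516)

3.886 6.995 1.552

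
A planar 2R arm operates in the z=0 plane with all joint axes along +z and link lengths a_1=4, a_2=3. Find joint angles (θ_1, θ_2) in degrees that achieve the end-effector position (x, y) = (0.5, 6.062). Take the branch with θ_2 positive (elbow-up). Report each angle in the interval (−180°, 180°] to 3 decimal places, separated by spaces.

cos θ_2 = (36.9978−4²−3²)/(2·4·3) = 0.4999; θ_2 = 60.0059° (elbow-up)
β = atan2(6.0620,0.5000) = 85.2849°; ψ = atan2(2.5982,5.4997) = 25.2874°
θ_1 = β − ψ = 59.9975°

59.997 60.006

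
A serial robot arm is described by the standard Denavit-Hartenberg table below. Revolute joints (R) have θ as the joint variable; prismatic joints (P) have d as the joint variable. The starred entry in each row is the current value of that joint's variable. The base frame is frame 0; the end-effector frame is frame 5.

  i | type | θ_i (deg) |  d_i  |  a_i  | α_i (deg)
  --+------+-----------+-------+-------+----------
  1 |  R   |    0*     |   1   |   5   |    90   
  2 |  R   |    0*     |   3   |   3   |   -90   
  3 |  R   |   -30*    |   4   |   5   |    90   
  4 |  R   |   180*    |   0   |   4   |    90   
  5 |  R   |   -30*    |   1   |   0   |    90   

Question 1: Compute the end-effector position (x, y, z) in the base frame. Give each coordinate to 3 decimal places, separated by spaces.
8.866 -3.500 6.000

after link 1: o_1 = (5.0000, 0.0000, 1.0000)
after link 2: o_2 = (8.0000, -3.0000, 1.0000)
after link 3: o_3 = (12.3301, -5.5000, 5.0000)
after link 4: o_4 = (8.8660, -3.5000, 5.0000)
after link 5: o_5 = (8.8660, -3.5000, 6.0000)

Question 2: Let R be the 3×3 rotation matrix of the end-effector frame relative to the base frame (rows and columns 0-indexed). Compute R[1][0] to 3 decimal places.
End-effector x-axis (col 0 of R) = (-0.5000,0.8660,0.0000)
R[1][0] = 0.8660

0.866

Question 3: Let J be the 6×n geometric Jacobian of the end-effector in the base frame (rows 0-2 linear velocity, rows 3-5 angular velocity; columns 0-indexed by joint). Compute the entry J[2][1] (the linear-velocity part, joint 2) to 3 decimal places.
axis z_1 = (0.0000,-1.0000,0.0000); lever o_n−o_1 = (3.8660,-3.5000,5.0000)
cross product → J_v[:, 1] = (-5.0000,0.0000,3.8660)
J_ω[:, 1] = z_1
entry J[2][1] = 3.8660

3.866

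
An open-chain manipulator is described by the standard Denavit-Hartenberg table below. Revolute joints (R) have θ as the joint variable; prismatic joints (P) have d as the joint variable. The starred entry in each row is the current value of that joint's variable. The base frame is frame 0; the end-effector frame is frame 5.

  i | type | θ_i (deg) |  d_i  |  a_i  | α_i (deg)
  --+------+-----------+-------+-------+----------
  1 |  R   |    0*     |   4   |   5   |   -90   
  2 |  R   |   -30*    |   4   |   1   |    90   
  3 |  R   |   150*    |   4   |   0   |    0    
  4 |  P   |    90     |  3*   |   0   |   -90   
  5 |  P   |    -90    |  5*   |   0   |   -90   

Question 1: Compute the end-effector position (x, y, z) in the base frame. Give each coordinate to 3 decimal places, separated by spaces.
6.116 1.500 12.727

after link 1: o_1 = (5.0000, 0.0000, 4.0000)
after link 2: o_2 = (5.8660, 4.0000, 4.5000)
after link 3: o_3 = (3.8660, 4.0000, 7.9641)
after link 4: o_4 = (2.3660, 4.0000, 10.5622)
after link 5: o_5 = (6.1160, 1.5000, 12.7272)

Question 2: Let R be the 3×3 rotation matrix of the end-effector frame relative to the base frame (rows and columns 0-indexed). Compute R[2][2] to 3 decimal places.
End-effector z-axis (col 2 of R) = (-0.4330,-0.8660,-0.2500)
R[2][2] = -0.2500

-0.250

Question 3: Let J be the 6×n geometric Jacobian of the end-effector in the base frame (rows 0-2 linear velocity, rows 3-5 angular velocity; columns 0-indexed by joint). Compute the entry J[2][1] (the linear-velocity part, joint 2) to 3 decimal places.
axis z_1 = (0.0000,1.0000,0.0000); lever o_n−o_1 = (1.1160,1.5000,8.7272)
cross product → J_v[:, 1] = (8.7272,0.0000,-1.1160)
J_ω[:, 1] = z_1
entry J[2][1] = -1.1160

-1.116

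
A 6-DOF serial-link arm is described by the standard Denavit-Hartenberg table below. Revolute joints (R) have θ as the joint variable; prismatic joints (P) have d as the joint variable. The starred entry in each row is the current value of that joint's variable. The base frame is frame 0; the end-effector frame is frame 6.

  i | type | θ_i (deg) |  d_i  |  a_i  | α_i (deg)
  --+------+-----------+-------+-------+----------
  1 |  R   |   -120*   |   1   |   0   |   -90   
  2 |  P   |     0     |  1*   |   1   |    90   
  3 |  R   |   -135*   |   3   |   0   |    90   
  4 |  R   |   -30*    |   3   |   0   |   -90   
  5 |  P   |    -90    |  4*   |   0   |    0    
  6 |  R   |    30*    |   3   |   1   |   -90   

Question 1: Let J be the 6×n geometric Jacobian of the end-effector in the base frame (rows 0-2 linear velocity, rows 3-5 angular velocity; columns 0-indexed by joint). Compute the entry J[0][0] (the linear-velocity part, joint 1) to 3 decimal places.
-3.434

axis z_0 = ẑ; lever o_n−o_0 = (3.0824,3.4336,9.8122)
cross product → J_v[:, 0] = (-3.4336,3.0824,0.0000)
J_ω[:, 0] = z_0
entry J[0][0] = -3.4336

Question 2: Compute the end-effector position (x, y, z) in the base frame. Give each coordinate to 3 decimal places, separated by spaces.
after link 1: o_1 = (0.0000, 0.0000, 1.0000)
after link 2: o_2 = (0.3660, -1.3660, 1.0000)
after link 3: o_3 = (0.3660, -1.3660, 4.0000)
after link 4: o_4 = (3.2638, -0.5896, 4.0000)
after link 5: o_5 = (2.7462, 1.3423, 7.4641)
after link 6: o_6 = (3.0824, 3.4336, 9.8122)

3.082 3.434 9.812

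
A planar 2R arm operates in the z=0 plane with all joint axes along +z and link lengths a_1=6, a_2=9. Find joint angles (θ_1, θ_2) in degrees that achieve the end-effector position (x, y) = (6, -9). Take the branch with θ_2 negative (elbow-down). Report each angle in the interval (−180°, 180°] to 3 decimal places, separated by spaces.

cos θ_2 = (117.0000−6²−9²)/(2·6·9) = 0.0000; θ_2 = -90.0000° (elbow-down)
β = atan2(-9.0000,6.0000) = -56.3099°; ψ = atan2(-9.0000,6.0000) = -56.3099°
θ_1 = β − ψ = 0.0000°

0.000 -90.000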